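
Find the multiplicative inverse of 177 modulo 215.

198

Run the extended Euclidean algorithm:
215 = 1×177 + 38
177 = 4×38 + 25
38 = 1×25 + 13
25 = 1×13 + 12
13 = 1×12 + 1
12 = 12×1 + 0
gcd(177, 215) = 1, so the inverse exists.
Bézout: 1 = 14×215 − 17×177.
So 177⁻¹ ≡ −17 ≡ 198 (mod 215).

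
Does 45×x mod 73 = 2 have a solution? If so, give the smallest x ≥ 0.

26

gcd(45, 73) = 1, so a unique solution mod 73 exists.
45⁻¹ ≡ 13 (mod 73).
x ≡ 13×2 ≡ 26 (mod 73).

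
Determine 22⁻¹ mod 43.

2

43 = 1×22 + 21
22 = 1×21 + 1
21 = 21×1 + 0
gcd(22, 43) = 1, so the inverse exists.
Bézout: 1 = −1×43 + 2×22.
So 22⁻¹ ≡ 2 (mod 43).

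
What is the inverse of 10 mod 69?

7

69 = 6·10 + 9
10 = 1·9 + 1
9 = 9·1 + 0
gcd(10, 69) = 1, so the inverse exists.
Bézout: 1 = −1·69 + 7·10.
So 10⁻¹ ≡ 7 (mod 69).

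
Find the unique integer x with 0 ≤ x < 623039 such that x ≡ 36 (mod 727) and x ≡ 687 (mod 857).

727⁻¹ mod 857: 727*679 ≡ 1 (mod 857), so 727⁻¹ ≡ 679.
x = 36 + 727*((687 − 36)*679 mod 857) = 36 + 727*674 = 490034.

490034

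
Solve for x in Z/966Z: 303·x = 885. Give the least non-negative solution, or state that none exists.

gcd(303, 966) = 3, and 3 | 885, so solutions exist.
Divide through by 3: 101·x = 295 (mod 322).
101⁻¹ ≡ 271 (mod 322).
x ≡ 271·295 ≡ 89 (mod 322).
The smallest non-negative solution is x = 89.

89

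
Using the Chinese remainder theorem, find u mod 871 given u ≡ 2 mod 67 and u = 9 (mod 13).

67⁻¹ mod 13: 67*7 ≡ 1 (mod 13), so 67⁻¹ ≡ 7.
u = 2 + 67*((9 − 2)*7 mod 13) = 2 + 67*10 = 672.

672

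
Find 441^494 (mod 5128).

705

Using repeated squaring:
494 in binary is 111101110, i.e. 494 = 256 + 128 + 64 + 32 + 8 + 4 + 2.
441^1 ≡ 441 (mod 5128)
441^2 ≡ 441^2 = 194481 ≡ 4745 (mod 5128)
441^4 ≡ 4745^2 = 22515025 ≡ 3105 (mod 5128)
441^8 ≡ 3105^2 = 9641025 ≡ 385 (mod 5128)
441^16 ≡ 385^2 = 148225 ≡ 4641 (mod 5128)
441^32 ≡ 4641^2 = 21538881 ≡ 1281 (mod 5128)
441^64 ≡ 1281^2 = 1640961 ≡ 1 (mod 5128)
441^128 ≡ 1^2 = 1 (mod 5128)
441^256 ≡ 1^2 = 1 (mod 5128)
441^494 = 441^256 * 441^128 * 441^64 * 441^32 * 441^8 * 441^4 * 441^2 ≡ 1 * 1 * 1 * 1281 * 385 * 3105 * 4745 (mod 5128).
Accumulate the product:
1 * 1 = 1
1 * 1 = 1
1 * 1281 = 1281
1281 * 385 = 493185 ≡ 897
897 * 3105 = 2785185 ≡ 681
681 * 4745 = 3231345 ≡ 705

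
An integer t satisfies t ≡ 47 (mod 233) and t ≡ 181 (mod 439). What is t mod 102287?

233⁻¹ mod 439: 233·309 ≡ 1 (mod 439), so 233⁻¹ ≡ 309.
t = 47 + 233·((181 − 47)·309 mod 439) = 47 + 233·140 = 32667.

32667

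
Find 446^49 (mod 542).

426

446^1 ≡ 446 (mod 542)
446^2 ≡ 446^2 = 198916 ≡ 2 (mod 542)
446^4 ≡ 2^2 = 4 (mod 542)
446^8 ≡ 4^2 = 16 (mod 542)
446^16 ≡ 16^2 = 256 (mod 542)
446^32 ≡ 256^2 = 65536 ≡ 496 (mod 542)
446^49 = 446^32 × 446^16 × 446^1 ≡ 496 × 256 × 446 (mod 542).
Accumulate the product:
496 × 256 = 126976 ≡ 148
148 × 446 = 66008 ≡ 426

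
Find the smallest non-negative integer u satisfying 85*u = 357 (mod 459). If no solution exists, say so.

gcd(85, 459) = 17, and 17 | 357, so solutions exist.
Divide through by 17: 5*u = 21 (mod 27).
5⁻¹ ≡ 11 (mod 27).
u ≡ 11*21 ≡ 15 (mod 27).
The smallest non-negative solution is u = 15.

15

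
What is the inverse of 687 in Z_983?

714

983 = 1*687 + 296
687 = 2*296 + 95
296 = 3*95 + 11
95 = 8*11 + 7
11 = 1*7 + 4
7 = 1*4 + 3
4 = 1*3 + 1
3 = 3*1 + 0
gcd(687, 983) = 1, so the inverse exists.
Back-substitute for 1:
1 = 1*4 − 1*3
  = −1*7 + 2*4
  = 2*11 − 3*7
  = −3*95 + 26*11
  = 26*296 − 81*95
  = −81*687 + 188*296
  = 188*983 − 269*687
So 687⁻¹ ≡ −269 ≡ 714 (mod 983).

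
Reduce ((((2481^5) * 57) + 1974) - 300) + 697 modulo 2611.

2292

(2481)^5 ≡ 2518 (mod 2611)
2518 * 57 = 143526 ≡ 2532 (mod 2611)
2532 + 1974 = 4506 ≡ 1895 (mod 2611)
1895 - 300 = 1595
1595 + 697 = 2292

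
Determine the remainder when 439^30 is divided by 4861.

987

By square-and-multiply:
30 in binary is 11110, i.e. 30 = 16 + 8 + 4 + 2.
439^1 ≡ 439 (mod 4861)
439^2 ≡ 439^2 = 192721 ≡ 3142 (mod 4861)
439^4 ≡ 3142^2 = 9872164 ≡ 4334 (mod 4861)
439^8 ≡ 4334^2 = 18783556 ≡ 652 (mod 4861)
439^16 ≡ 652^2 = 425104 ≡ 2197 (mod 4861)
439^30 = 439^16 * 439^8 * 439^4 * 439^2 ≡ 2197 * 652 * 4334 * 3142 (mod 4861).
Accumulate the product:
2197 * 652 = 1432444 ≡ 3310
3310 * 4334 = 14345540 ≡ 729
729 * 3142 = 2290518 ≡ 987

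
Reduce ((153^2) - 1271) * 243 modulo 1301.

(153)^2 ≡ 1292 (mod 1301)
1292 - 1271 = 21
21 * 243 = 5103 ≡ 1200 (mod 1301)

1200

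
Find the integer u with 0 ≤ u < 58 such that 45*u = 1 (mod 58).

Run the extended Euclidean algorithm:
58 = 1×45 + 13
45 = 3×13 + 6
13 = 2×6 + 1
6 = 6×1 + 0
gcd(45, 58) = 1, so the inverse exists.
Bézout: 1 = 7×58 − 9×45.
So 45⁻¹ ≡ −9 ≡ 49 (mod 58).

49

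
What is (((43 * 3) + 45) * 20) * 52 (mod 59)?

43 * 3 = 129 ≡ 11 (mod 59)
11 + 45 = 56
56 * 20 = 1120 ≡ 58 (mod 59)
58 * 52 = 3016 ≡ 7 (mod 59)

7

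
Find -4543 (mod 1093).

922

-4543 = -5×1093 + 922, so -4543 ≡ 922 (mod 1093).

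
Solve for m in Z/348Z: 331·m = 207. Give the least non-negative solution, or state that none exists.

213

gcd(331, 348) = 1, so a unique solution mod 348 exists.
331⁻¹ ≡ 307 (mod 348).
m ≡ 307·207 ≡ 213 (mod 348).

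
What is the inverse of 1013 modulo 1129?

1129 = 1×1013 + 116
1013 = 8×116 + 85
116 = 1×85 + 31
85 = 2×31 + 23
31 = 1×23 + 8
23 = 2×8 + 7
8 = 1×7 + 1
7 = 7×1 + 0
gcd(1013, 1129) = 1, so the inverse exists.
Bézout: 1 = 131×1129 − 146×1013.
So 1013⁻¹ ≡ −146 ≡ 983 (mod 1129).

983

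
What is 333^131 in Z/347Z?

171

By square-and-multiply:
333^1 ≡ 333 (mod 347)
333^2 ≡ 333^2 = 110889 ≡ 196 (mod 347)
333^4 ≡ 196^2 = 38416 ≡ 246 (mod 347)
333^8 ≡ 246^2 = 60516 ≡ 138 (mod 347)
333^16 ≡ 138^2 = 19044 ≡ 306 (mod 347)
333^32 ≡ 306^2 = 93636 ≡ 293 (mod 347)
333^64 ≡ 293^2 = 85849 ≡ 140 (mod 347)
333^128 ≡ 140^2 = 19600 ≡ 168 (mod 347)
333^131 = 333^128 · 333^2 · 333^1 ≡ 168 · 196 · 333 (mod 347).
Accumulate the product:
168 · 196 = 32928 ≡ 310
310 · 333 = 103230 ≡ 171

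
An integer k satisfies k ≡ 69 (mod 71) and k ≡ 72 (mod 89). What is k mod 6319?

71⁻¹ mod 89: 71×84 ≡ 1 (mod 89), so 71⁻¹ ≡ 84.
k = 69 + 71×((72 − 69)×84 mod 89) = 69 + 71×74 = 5323.
Check: 5323 mod 71 = 69, 5323 mod 89 = 72. ✓

5323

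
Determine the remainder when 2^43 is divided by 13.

By square-and-multiply:
43 in binary is 101011, i.e. 43 = 32 + 8 + 2 + 1.
2^1 ≡ 2 (mod 13)
2^2 ≡ 2^2 = 4 (mod 13)
2^4 ≡ 4^2 = 16 ≡ 3 (mod 13)
2^8 ≡ 3^2 = 9 (mod 13)
2^16 ≡ 9^2 = 81 ≡ 3 (mod 13)
2^32 ≡ 3^2 = 9 (mod 13)
2^43 = 2^32 * 2^8 * 2^2 * 2^1 ≡ 9 * 9 * 4 * 2 (mod 13).
Accumulate the product:
9 * 9 = 81 ≡ 3
3 * 4 = 12
12 * 2 = 24 ≡ 11

11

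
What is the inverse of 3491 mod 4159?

2534

By the extended Euclidean algorithm:
4159 = 1×3491 + 668
3491 = 5×668 + 151
668 = 4×151 + 64
151 = 2×64 + 23
64 = 2×23 + 18
23 = 1×18 + 5
18 = 3×5 + 3
5 = 1×3 + 2
3 = 1×2 + 1
2 = 2×1 + 0
gcd(3491, 4159) = 1, so the inverse exists.
Bézout: 1 = 1364×4159 − 1625×3491.
So 3491⁻¹ ≡ −1625 ≡ 2534 (mod 4159).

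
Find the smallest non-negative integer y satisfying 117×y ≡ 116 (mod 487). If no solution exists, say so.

gcd(117, 487) = 1, so a unique solution mod 487 exists.
117⁻¹ ≡ 333 (mod 487).
y ≡ 333×116 ≡ 155 (mod 487).

155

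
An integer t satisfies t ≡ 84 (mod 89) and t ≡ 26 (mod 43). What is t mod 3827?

3466

89⁻¹ mod 43: 89·29 ≡ 1 (mod 43), so 89⁻¹ ≡ 29.
t = 84 + 89·((26 − 84)·29 mod 43) = 84 + 89·38 = 3466.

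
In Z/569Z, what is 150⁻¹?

459

569 = 3·150 + 119
150 = 1·119 + 31
119 = 3·31 + 26
31 = 1·26 + 5
26 = 5·5 + 1
5 = 5·1 + 0
gcd(150, 569) = 1, so the inverse exists.
Bézout: 1 = 29·569 − 110·150.
So 150⁻¹ ≡ −110 ≡ 459 (mod 569).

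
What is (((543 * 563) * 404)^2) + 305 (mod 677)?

543 * 563 = 305709 ≡ 382 (mod 677)
382 * 404 = 154328 ≡ 649 (mod 677)
(649)^2 ≡ 107 (mod 677)
107 + 305 = 412

412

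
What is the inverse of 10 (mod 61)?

By the extended Euclidean algorithm:
61 = 6·10 + 1
10 = 10·1 + 0
gcd(10, 61) = 1, so the inverse exists.
Back-substitute for 1:
1 = 1·61 − 6·10
So 10⁻¹ ≡ −6 ≡ 55 (mod 61).

55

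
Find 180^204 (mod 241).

150

Using repeated squaring:
204 in binary is 11001100, i.e. 204 = 128 + 64 + 8 + 4.
180^1 ≡ 180 (mod 241)
180^2 ≡ 180^2 = 32400 ≡ 106 (mod 241)
180^4 ≡ 106^2 = 11236 ≡ 150 (mod 241)
180^8 ≡ 150^2 = 22500 ≡ 87 (mod 241)
180^16 ≡ 87^2 = 7569 ≡ 98 (mod 241)
180^32 ≡ 98^2 = 9604 ≡ 205 (mod 241)
180^64 ≡ 205^2 = 42025 ≡ 91 (mod 241)
180^128 ≡ 91^2 = 8281 ≡ 87 (mod 241)
180^204 = 180^128 × 180^64 × 180^8 × 180^4 ≡ 87 × 91 × 87 × 150 (mod 241).
Accumulate the product:
87 × 91 = 7917 ≡ 205
205 × 87 = 17835 ≡ 1
1 × 150 = 150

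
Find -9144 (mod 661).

110

-9144 = -14·661 + 110, so -9144 ≡ 110 (mod 661).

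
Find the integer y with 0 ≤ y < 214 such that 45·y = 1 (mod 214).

195

Run the extended Euclidean algorithm:
214 = 4×45 + 34
45 = 1×34 + 11
34 = 3×11 + 1
11 = 11×1 + 0
gcd(45, 214) = 1, so the inverse exists.
Back-substitute for 1:
1 = 1×34 − 3×11
  = −3×45 + 4×34
  = 4×214 − 19×45
So 45⁻¹ ≡ −19 ≡ 195 (mod 214).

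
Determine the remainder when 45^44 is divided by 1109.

773

Compute successive squares:
44 in binary is 101100, i.e. 44 = 32 + 8 + 4.
45^1 ≡ 45 (mod 1109)
45^2 ≡ 45^2 = 2025 ≡ 916 (mod 1109)
45^4 ≡ 916^2 = 839056 ≡ 652 (mod 1109)
45^8 ≡ 652^2 = 425104 ≡ 357 (mod 1109)
45^16 ≡ 357^2 = 127449 ≡ 1023 (mod 1109)
45^32 ≡ 1023^2 = 1046529 ≡ 742 (mod 1109)
45^44 = 45^32 · 45^8 · 45^4 ≡ 742 · 357 · 652 (mod 1109).
Accumulate the product:
742 · 357 = 264894 ≡ 952
952 · 652 = 620704 ≡ 773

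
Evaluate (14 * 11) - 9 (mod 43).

14 * 11 = 154 ≡ 25 (mod 43)
25 - 9 = 16

16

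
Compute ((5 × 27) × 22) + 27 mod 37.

0

5 × 27 = 135 ≡ 24 (mod 37)
24 × 22 = 528 ≡ 10 (mod 37)
10 + 27 = 37 ≡ 0 (mod 37)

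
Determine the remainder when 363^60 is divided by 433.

Compute successive squares:
60 in binary is 111100, i.e. 60 = 32 + 16 + 8 + 4.
363^1 ≡ 363 (mod 433)
363^2 ≡ 363^2 = 131769 ≡ 137 (mod 433)
363^4 ≡ 137^2 = 18769 ≡ 150 (mod 433)
363^8 ≡ 150^2 = 22500 ≡ 417 (mod 433)
363^16 ≡ 417^2 = 173889 ≡ 256 (mod 433)
363^32 ≡ 256^2 = 65536 ≡ 153 (mod 433)
363^60 = 363^32 × 363^16 × 363^8 × 363^4 ≡ 153 × 256 × 417 × 150 (mod 433).
Accumulate the product:
153 × 256 = 39168 ≡ 198
198 × 417 = 82566 ≡ 296
296 × 150 = 44400 ≡ 234

234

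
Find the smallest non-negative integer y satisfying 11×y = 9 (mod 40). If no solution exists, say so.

gcd(11, 40) = 1, so a unique solution mod 40 exists.
11⁻¹ ≡ 11 (mod 40).
y ≡ 11×9 ≡ 19 (mod 40).

19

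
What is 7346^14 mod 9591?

By square-and-multiply:
14 in binary is 1110, i.e. 14 = 8 + 4 + 2.
7346^1 ≡ 7346 (mod 9591)
7346^2 ≡ 7346^2 = 53963716 ≡ 4750 (mod 9591)
7346^4 ≡ 4750^2 = 22562500 ≡ 4468 (mod 9591)
7346^8 ≡ 4468^2 = 19963024 ≡ 4153 (mod 9591)
7346^14 = 7346^8 * 7346^4 * 7346^2 ≡ 4153 * 4468 * 4750 (mod 9591).
Accumulate the product:
4153 * 4468 = 18555604 ≡ 6610
6610 * 4750 = 31397500 ≡ 6157

6157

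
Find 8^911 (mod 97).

85

Compute successive squares:
8^1 ≡ 8 (mod 97)
8^2 ≡ 8^2 = 64 (mod 97)
8^4 ≡ 64^2 = 4096 ≡ 22 (mod 97)
8^8 ≡ 22^2 = 484 ≡ 96 (mod 97)
8^16 ≡ 96^2 = 9216 ≡ 1 (mod 97)
8^32 ≡ 1^2 = 1 (mod 97)
8^64 ≡ 1^2 = 1 (mod 97)
8^128 ≡ 1^2 = 1 (mod 97)
8^256 ≡ 1^2 = 1 (mod 97)
8^512 ≡ 1^2 = 1 (mod 97)
8^911 = 8^512 · 8^256 · 8^128 · 8^8 · 8^4 · 8^2 · 8^1 ≡ 1 · 1 · 1 · 96 · 22 · 64 · 8 (mod 97).
Accumulate the product:
1 · 1 = 1
1 · 1 = 1
1 · 96 = 96
96 · 22 = 2112 ≡ 75
75 · 64 = 4800 ≡ 47
47 · 8 = 376 ≡ 85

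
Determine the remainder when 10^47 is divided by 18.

10^1 ≡ 10 (mod 18)
10^2 ≡ 10^2 = 100 ≡ 10 (mod 18)
10^4 ≡ 10^2 = 100 ≡ 10 (mod 18)
10^8 ≡ 10^2 = 100 ≡ 10 (mod 18)
10^16 ≡ 10^2 = 100 ≡ 10 (mod 18)
10^32 ≡ 10^2 = 100 ≡ 10 (mod 18)
10^47 = 10^32 · 10^8 · 10^4 · 10^2 · 10^1 ≡ 10 · 10 · 10 · 10 · 10 (mod 18).
Accumulate the product:
10 · 10 = 100 ≡ 10
10 · 10 = 100 ≡ 10
10 · 10 = 100 ≡ 10
10 · 10 = 100 ≡ 10

10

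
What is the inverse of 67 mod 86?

By the extended Euclidean algorithm:
86 = 1*67 + 19
67 = 3*19 + 10
19 = 1*10 + 9
10 = 1*9 + 1
9 = 9*1 + 0
gcd(67, 86) = 1, so the inverse exists.
Bézout: 1 = −7*86 + 9*67.
So 67⁻¹ ≡ 9 (mod 86).

9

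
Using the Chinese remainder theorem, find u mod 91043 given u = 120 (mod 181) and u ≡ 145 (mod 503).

181⁻¹ mod 503: 181×239 ≡ 1 (mod 503), so 181⁻¹ ≡ 239.
u = 120 + 181×((145 − 120)×239 mod 503) = 120 + 181×442 = 80122.
Check: 80122 mod 181 = 120, 80122 mod 503 = 145. ✓

80122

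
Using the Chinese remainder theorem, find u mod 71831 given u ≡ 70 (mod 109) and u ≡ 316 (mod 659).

109⁻¹ mod 659: 109·526 ≡ 1 (mod 659), so 109⁻¹ ≡ 526.
u = 70 + 109·((316 − 70)·526 mod 659) = 70 + 109·232 = 25358.
Check: 25358 mod 109 = 70, 25358 mod 659 = 316. ✓

25358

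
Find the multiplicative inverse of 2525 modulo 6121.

Apply the Euclidean algorithm and back-substitute:
6121 = 2*2525 + 1071
2525 = 2*1071 + 383
1071 = 2*383 + 305
383 = 1*305 + 78
305 = 3*78 + 71
78 = 1*71 + 7
71 = 10*7 + 1
7 = 7*1 + 0
gcd(2525, 6121) = 1, so the inverse exists.
Bézout: 1 = 356*6121 − 863*2525.
So 2525⁻¹ ≡ −863 ≡ 5258 (mod 6121).

5258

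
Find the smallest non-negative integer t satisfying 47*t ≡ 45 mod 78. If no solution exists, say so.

gcd(47, 78) = 1, so a unique solution mod 78 exists.
47⁻¹ ≡ 5 (mod 78).
t ≡ 5*45 ≡ 69 (mod 78).

69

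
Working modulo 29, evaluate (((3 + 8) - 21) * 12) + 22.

3 + 8 = 11
11 - 21 = -10 ≡ 19 (mod 29)
19 * 12 = 228 ≡ 25 (mod 29)
25 + 22 = 47 ≡ 18 (mod 29)

18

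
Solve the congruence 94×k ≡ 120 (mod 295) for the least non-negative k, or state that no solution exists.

gcd(94, 295) = 1, so a unique solution mod 295 exists.
94⁻¹ ≡ 204 (mod 295).
k ≡ 204×120 ≡ 290 (mod 295).

290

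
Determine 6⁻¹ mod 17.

17 = 2·6 + 5
6 = 1·5 + 1
5 = 5·1 + 0
gcd(6, 17) = 1, so the inverse exists.
Bézout: 1 = −1·17 + 3·6.
So 6⁻¹ ≡ 3 (mod 17).

3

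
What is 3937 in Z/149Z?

3937 = 26*149 + 63, so 3937 ≡ 63 (mod 149).

63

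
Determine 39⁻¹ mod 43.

32

Run the extended Euclidean algorithm:
43 = 1×39 + 4
39 = 9×4 + 3
4 = 1×3 + 1
3 = 3×1 + 0
gcd(39, 43) = 1, so the inverse exists.
Back-substitute for 1:
1 = 1×4 − 1×3
  = −1×39 + 10×4
  = 10×43 − 11×39
So 39⁻¹ ≡ −11 ≡ 32 (mod 43).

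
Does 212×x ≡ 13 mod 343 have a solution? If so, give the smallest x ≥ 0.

157

gcd(212, 343) = 1, so a unique solution mod 343 exists.
212⁻¹ ≡ 144 (mod 343).
x ≡ 144×13 ≡ 157 (mod 343).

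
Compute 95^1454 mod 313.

6

Using repeated squaring:
95^1 ≡ 95 (mod 313)
95^2 ≡ 95^2 = 9025 ≡ 261 (mod 313)
95^4 ≡ 261^2 = 68121 ≡ 200 (mod 313)
95^8 ≡ 200^2 = 40000 ≡ 249 (mod 313)
95^16 ≡ 249^2 = 62001 ≡ 27 (mod 313)
95^32 ≡ 27^2 = 729 ≡ 103 (mod 313)
95^64 ≡ 103^2 = 10609 ≡ 280 (mod 313)
95^128 ≡ 280^2 = 78400 ≡ 150 (mod 313)
95^256 ≡ 150^2 = 22500 ≡ 277 (mod 313)
95^512 ≡ 277^2 = 76729 ≡ 44 (mod 313)
95^1024 ≡ 44^2 = 1936 ≡ 58 (mod 313)
95^1454 = 95^1024 × 95^256 × 95^128 × 95^32 × 95^8 × 95^4 × 95^2 ≡ 58 × 277 × 150 × 103 × 249 × 200 × 261 (mod 313).
Accumulate the product:
58 × 277 = 16066 ≡ 103
103 × 150 = 15450 ≡ 113
113 × 103 = 11639 ≡ 58
58 × 249 = 14442 ≡ 44
44 × 200 = 8800 ≡ 36
36 × 261 = 9396 ≡ 6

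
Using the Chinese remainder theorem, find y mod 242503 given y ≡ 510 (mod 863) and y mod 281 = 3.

863⁻¹ mod 281: 863×267 ≡ 1 (mod 281), so 863⁻¹ ≡ 267.
y = 510 + 863×((3 − 510)×267 mod 281) = 510 + 863×73 = 63509.

63509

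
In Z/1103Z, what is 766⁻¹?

36

Run the extended Euclidean algorithm:
1103 = 1×766 + 337
766 = 2×337 + 92
337 = 3×92 + 61
92 = 1×61 + 31
61 = 1×31 + 30
31 = 1×30 + 1
30 = 30×1 + 0
gcd(766, 1103) = 1, so the inverse exists.
Bézout: 1 = −25×1103 + 36×766.
So 766⁻¹ ≡ 36 (mod 1103).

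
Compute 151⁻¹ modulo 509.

By the extended Euclidean algorithm:
509 = 3*151 + 56
151 = 2*56 + 39
56 = 1*39 + 17
39 = 2*17 + 5
17 = 3*5 + 2
5 = 2*2 + 1
2 = 2*1 + 0
gcd(151, 509) = 1, so the inverse exists.
Bézout: 1 = −62*509 + 209*151.
So 151⁻¹ ≡ 209 (mod 509).

209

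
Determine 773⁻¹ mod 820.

157

Apply the Euclidean algorithm and back-substitute:
820 = 1*773 + 47
773 = 16*47 + 21
47 = 2*21 + 5
21 = 4*5 + 1
5 = 5*1 + 0
gcd(773, 820) = 1, so the inverse exists.
Back-substitute for 1:
1 = 1*21 − 4*5
  = −4*47 + 9*21
  = 9*773 − 148*47
  = −148*820 + 157*773
So 773⁻¹ ≡ 157 (mod 820).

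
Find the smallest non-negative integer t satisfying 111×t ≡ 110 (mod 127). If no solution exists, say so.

gcd(111, 127) = 1, so a unique solution mod 127 exists.
111⁻¹ ≡ 119 (mod 127).
t ≡ 119×110 ≡ 9 (mod 127).

9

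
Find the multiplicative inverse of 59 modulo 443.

443 = 7×59 + 30
59 = 1×30 + 29
30 = 1×29 + 1
29 = 29×1 + 0
gcd(59, 443) = 1, so the inverse exists.
Bézout: 1 = 2×443 − 15×59.
So 59⁻¹ ≡ −15 ≡ 428 (mod 443).

428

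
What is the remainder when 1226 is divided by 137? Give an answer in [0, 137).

1226 = 8*137 + 130, so 1226 ≡ 130 (mod 137).

130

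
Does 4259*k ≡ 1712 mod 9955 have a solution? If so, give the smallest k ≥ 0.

gcd(4259, 9955) = 1, so a unique solution mod 9955 exists.
4259⁻¹ ≡ 7849 (mod 9955).
k ≡ 7849*1712 ≡ 8193 (mod 9955).

8193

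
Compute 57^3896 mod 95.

Compute successive squares:
3896 in binary is 111100111000, i.e. 3896 = 2048 + 1024 + 512 + 256 + 32 + 16 + 8.
57^1 ≡ 57 (mod 95)
57^2 ≡ 57^2 = 3249 ≡ 19 (mod 95)
57^4 ≡ 19^2 = 361 ≡ 76 (mod 95)
57^8 ≡ 76^2 = 5776 ≡ 76 (mod 95)
57^16 ≡ 76^2 = 5776 ≡ 76 (mod 95)
57^32 ≡ 76^2 = 5776 ≡ 76 (mod 95)
57^64 ≡ 76^2 = 5776 ≡ 76 (mod 95)
57^128 ≡ 76^2 = 5776 ≡ 76 (mod 95)
57^256 ≡ 76^2 = 5776 ≡ 76 (mod 95)
57^512 ≡ 76^2 = 5776 ≡ 76 (mod 95)
57^1024 ≡ 76^2 = 5776 ≡ 76 (mod 95)
57^2048 ≡ 76^2 = 5776 ≡ 76 (mod 95)
57^3896 = 57^2048 * 57^1024 * 57^512 * 57^256 * 57^32 * 57^16 * 57^8 ≡ 76 * 76 * 76 * 76 * 76 * 76 * 76 (mod 95).
Accumulate the product:
76 * 76 = 5776 ≡ 76
76 * 76 = 5776 ≡ 76
76 * 76 = 5776 ≡ 76
76 * 76 = 5776 ≡ 76
76 * 76 = 5776 ≡ 76
76 * 76 = 5776 ≡ 76

76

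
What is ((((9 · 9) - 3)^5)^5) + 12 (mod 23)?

9 · 9 = 81 ≡ 12 (mod 23)
12 - 3 = 9
(9)^5 ≡ 8 (mod 23)
(8)^5 ≡ 16 (mod 23)
16 + 12 = 28 ≡ 5 (mod 23)

5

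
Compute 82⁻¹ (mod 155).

138

155 = 1·82 + 73
82 = 1·73 + 9
73 = 8·9 + 1
9 = 9·1 + 0
gcd(82, 155) = 1, so the inverse exists.
Back-substitute for 1:
1 = 1·73 − 8·9
  = −8·82 + 9·73
  = 9·155 − 17·82
So 82⁻¹ ≡ −17 ≡ 138 (mod 155).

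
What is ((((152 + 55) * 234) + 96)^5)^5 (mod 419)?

152 + 55 = 207
207 * 234 = 48438 ≡ 253 (mod 419)
253 + 96 = 349
(349)^5 ≡ 342 (mod 419)
(342)^5 ≡ 257 (mod 419)

257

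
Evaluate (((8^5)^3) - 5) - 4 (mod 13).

9

(8)^5 ≡ 8 (mod 13)
(8)^3 ≡ 5 (mod 13)
5 - 5 = 0
0 - 4 = -4 ≡ 9 (mod 13)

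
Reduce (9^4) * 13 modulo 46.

9

(9)^4 ≡ 29 (mod 46)
29 * 13 = 377 ≡ 9 (mod 46)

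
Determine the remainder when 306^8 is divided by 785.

196

By square-and-multiply:
306^1 ≡ 306 (mod 785)
306^2 ≡ 306^2 = 93636 ≡ 221 (mod 785)
306^4 ≡ 221^2 = 48841 ≡ 171 (mod 785)
306^8 ≡ 171^2 = 29241 ≡ 196 (mod 785)
So 306^8 ≡ 196 (mod 785).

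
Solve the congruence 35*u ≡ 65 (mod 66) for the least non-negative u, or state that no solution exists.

49

gcd(35, 66) = 1, so a unique solution mod 66 exists.
35⁻¹ ≡ 17 (mod 66).
u ≡ 17*65 ≡ 49 (mod 66).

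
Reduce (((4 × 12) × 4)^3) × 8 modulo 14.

6

4 × 12 = 48 ≡ 6 (mod 14)
6 × 4 = 24 ≡ 10 (mod 14)
(10)^3 ≡ 6 (mod 14)
6 × 8 = 48 ≡ 6 (mod 14)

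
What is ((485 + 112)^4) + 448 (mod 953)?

617

485 + 112 = 597
(597)^4 ≡ 169 (mod 953)
169 + 448 = 617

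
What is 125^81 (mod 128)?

125^1 ≡ 125 (mod 128)
125^2 ≡ 125^2 = 15625 ≡ 9 (mod 128)
125^4 ≡ 9^2 = 81 (mod 128)
125^8 ≡ 81^2 = 6561 ≡ 33 (mod 128)
125^16 ≡ 33^2 = 1089 ≡ 65 (mod 128)
125^32 ≡ 65^2 = 4225 ≡ 1 (mod 128)
125^64 ≡ 1^2 = 1 (mod 128)
125^81 = 125^64 × 125^16 × 125^1 ≡ 1 × 65 × 125 (mod 128).
Accumulate the product:
1 × 65 = 65
65 × 125 = 8125 ≡ 61

61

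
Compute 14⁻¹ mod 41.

3

Run the extended Euclidean algorithm:
41 = 2*14 + 13
14 = 1*13 + 1
13 = 13*1 + 0
gcd(14, 41) = 1, so the inverse exists.
Back-substitute for 1:
1 = 1*14 − 1*13
  = −1*41 + 3*14
So 14⁻¹ ≡ 3 (mod 41).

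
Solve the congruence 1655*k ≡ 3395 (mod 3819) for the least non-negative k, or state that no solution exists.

gcd(1655, 3819) = 1, so a unique solution mod 3819 exists.
1655⁻¹ ≡ 1283 (mod 3819).
k ≡ 1283*3395 ≡ 2125 (mod 3819).

2125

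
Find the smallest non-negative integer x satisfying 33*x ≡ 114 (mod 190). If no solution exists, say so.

38

gcd(33, 190) = 1, so a unique solution mod 190 exists.
33⁻¹ ≡ 167 (mod 190).
x ≡ 167*114 ≡ 38 (mod 190).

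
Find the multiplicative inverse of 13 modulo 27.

By the extended Euclidean algorithm:
27 = 2·13 + 1
13 = 13·1 + 0
gcd(13, 27) = 1, so the inverse exists.
Back-substitute for 1:
1 = 1·27 − 2·13
So 13⁻¹ ≡ −2 ≡ 25 (mod 27).

25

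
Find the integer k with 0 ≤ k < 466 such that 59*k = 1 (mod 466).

79

Run the extended Euclidean algorithm:
466 = 7·59 + 53
59 = 1·53 + 6
53 = 8·6 + 5
6 = 1·5 + 1
5 = 5·1 + 0
gcd(59, 466) = 1, so the inverse exists.
Bézout: 1 = −10·466 + 79·59.
So 59⁻¹ ≡ 79 (mod 466).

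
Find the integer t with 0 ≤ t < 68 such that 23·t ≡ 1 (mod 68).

Apply the Euclidean algorithm and back-substitute:
68 = 2*23 + 22
23 = 1*22 + 1
22 = 22*1 + 0
gcd(23, 68) = 1, so the inverse exists.
Bézout: 1 = −1*68 + 3*23.
So 23⁻¹ ≡ 3 (mod 68).

3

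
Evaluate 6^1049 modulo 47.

Compute successive squares:
6^1 ≡ 6 (mod 47)
6^2 ≡ 6^2 = 36 (mod 47)
6^4 ≡ 36^2 = 1296 ≡ 27 (mod 47)
6^8 ≡ 27^2 = 729 ≡ 24 (mod 47)
6^16 ≡ 24^2 = 576 ≡ 12 (mod 47)
6^32 ≡ 12^2 = 144 ≡ 3 (mod 47)
6^64 ≡ 3^2 = 9 (mod 47)
6^128 ≡ 9^2 = 81 ≡ 34 (mod 47)
6^256 ≡ 34^2 = 1156 ≡ 28 (mod 47)
6^512 ≡ 28^2 = 784 ≡ 32 (mod 47)
6^1024 ≡ 32^2 = 1024 ≡ 37 (mod 47)
6^1049 = 6^1024 · 6^16 · 6^8 · 6^1 ≡ 37 · 12 · 24 · 6 (mod 47).
Accumulate the product:
37 · 12 = 444 ≡ 21
21 · 24 = 504 ≡ 34
34 · 6 = 204 ≡ 16

16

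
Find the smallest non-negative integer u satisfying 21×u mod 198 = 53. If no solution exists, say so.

no solution

gcd(21, 198) = 3, and 3 does not divide 53.
So the congruence has no solution.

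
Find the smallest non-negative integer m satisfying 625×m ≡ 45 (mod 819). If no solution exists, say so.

gcd(625, 819) = 1, so a unique solution mod 819 exists.
625⁻¹ ≡ 781 (mod 819).
m ≡ 781×45 ≡ 747 (mod 819).

747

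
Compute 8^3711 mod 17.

By square-and-multiply:
8^1 ≡ 8 (mod 17)
8^2 ≡ 8^2 = 64 ≡ 13 (mod 17)
8^4 ≡ 13^2 = 169 ≡ 16 (mod 17)
8^8 ≡ 16^2 = 256 ≡ 1 (mod 17)
8^16 ≡ 1^2 = 1 (mod 17)
8^32 ≡ 1^2 = 1 (mod 17)
8^64 ≡ 1^2 = 1 (mod 17)
8^128 ≡ 1^2 = 1 (mod 17)
8^256 ≡ 1^2 = 1 (mod 17)
8^512 ≡ 1^2 = 1 (mod 17)
8^1024 ≡ 1^2 = 1 (mod 17)
8^2048 ≡ 1^2 = 1 (mod 17)
8^3711 = 8^2048 · 8^1024 · 8^512 · 8^64 · 8^32 · 8^16 · 8^8 · 8^4 · 8^2 · 8^1 ≡ 1 · 1 · 1 · 1 · 1 · 1 · 1 · 16 · 13 · 8 (mod 17).
Accumulate the product:
1 · 1 = 1
1 · 1 = 1
1 · 1 = 1
1 · 1 = 1
1 · 1 = 1
1 · 1 = 1
1 · 16 = 16
16 · 13 = 208 ≡ 4
4 · 8 = 32 ≡ 15

15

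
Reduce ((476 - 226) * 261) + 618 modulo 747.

476 - 226 = 250
250 * 261 = 65250 ≡ 261 (mod 747)
261 + 618 = 879 ≡ 132 (mod 747)

132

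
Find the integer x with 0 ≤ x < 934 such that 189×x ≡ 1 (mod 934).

425

Run the extended Euclidean algorithm:
934 = 4·189 + 178
189 = 1·178 + 11
178 = 16·11 + 2
11 = 5·2 + 1
2 = 2·1 + 0
gcd(189, 934) = 1, so the inverse exists.
Bézout: 1 = −86·934 + 425·189.
So 189⁻¹ ≡ 425 (mod 934).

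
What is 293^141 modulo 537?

By square-and-multiply:
141 in binary is 10001101, i.e. 141 = 128 + 8 + 4 + 1.
293^1 ≡ 293 (mod 537)
293^2 ≡ 293^2 = 85849 ≡ 466 (mod 537)
293^4 ≡ 466^2 = 217156 ≡ 208 (mod 537)
293^8 ≡ 208^2 = 43264 ≡ 304 (mod 537)
293^16 ≡ 304^2 = 92416 ≡ 52 (mod 537)
293^32 ≡ 52^2 = 2704 ≡ 19 (mod 537)
293^64 ≡ 19^2 = 361 (mod 537)
293^128 ≡ 361^2 = 130321 ≡ 367 (mod 537)
293^141 = 293^128 · 293^8 · 293^4 · 293^1 ≡ 367 · 304 · 208 · 293 (mod 537).
Accumulate the product:
367 · 304 = 111568 ≡ 409
409 · 208 = 85072 ≡ 226
226 · 293 = 66218 ≡ 167

167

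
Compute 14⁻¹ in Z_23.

Run the extended Euclidean algorithm:
23 = 1×14 + 9
14 = 1×9 + 5
9 = 1×5 + 4
5 = 1×4 + 1
4 = 4×1 + 0
gcd(14, 23) = 1, so the inverse exists.
Bézout: 1 = −3×23 + 5×14.
So 14⁻¹ ≡ 5 (mod 23).

5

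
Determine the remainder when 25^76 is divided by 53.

24

Using repeated squaring:
25^1 ≡ 25 (mod 53)
25^2 ≡ 25^2 = 625 ≡ 42 (mod 53)
25^4 ≡ 42^2 = 1764 ≡ 15 (mod 53)
25^8 ≡ 15^2 = 225 ≡ 13 (mod 53)
25^16 ≡ 13^2 = 169 ≡ 10 (mod 53)
25^32 ≡ 10^2 = 100 ≡ 47 (mod 53)
25^64 ≡ 47^2 = 2209 ≡ 36 (mod 53)
25^76 = 25^64 · 25^8 · 25^4 ≡ 36 · 13 · 15 (mod 53).
Accumulate the product:
36 · 13 = 468 ≡ 44
44 · 15 = 660 ≡ 24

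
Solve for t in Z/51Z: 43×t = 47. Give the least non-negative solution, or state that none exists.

gcd(43, 51) = 1, so a unique solution mod 51 exists.
43⁻¹ ≡ 19 (mod 51).
t ≡ 19×47 ≡ 26 (mod 51).

26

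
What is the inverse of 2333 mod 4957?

Run the extended Euclidean algorithm:
4957 = 2*2333 + 291
2333 = 8*291 + 5
291 = 58*5 + 1
5 = 5*1 + 0
gcd(2333, 4957) = 1, so the inverse exists.
Bézout: 1 = 465*4957 − 988*2333.
So 2333⁻¹ ≡ −988 ≡ 3969 (mod 4957).

3969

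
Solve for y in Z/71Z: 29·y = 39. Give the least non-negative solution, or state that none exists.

65

gcd(29, 71) = 1, so a unique solution mod 71 exists.
29⁻¹ ≡ 49 (mod 71).
y ≡ 49·39 ≡ 65 (mod 71).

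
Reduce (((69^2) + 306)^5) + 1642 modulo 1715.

619

(69)^2 ≡ 1331 (mod 1715)
1331 + 306 = 1637
(1637)^5 ≡ 692 (mod 1715)
692 + 1642 = 2334 ≡ 619 (mod 1715)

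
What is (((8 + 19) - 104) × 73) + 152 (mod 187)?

141

8 + 19 = 27
27 - 104 = -77 ≡ 110 (mod 187)
110 × 73 = 8030 ≡ 176 (mod 187)
176 + 152 = 328 ≡ 141 (mod 187)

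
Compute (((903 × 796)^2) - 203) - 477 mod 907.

903 × 796 = 718788 ≡ 444 (mod 907)
(444)^2 ≡ 317 (mod 907)
317 - 203 = 114
114 - 477 = -363 ≡ 544 (mod 907)

544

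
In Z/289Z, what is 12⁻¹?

265

Apply the Euclidean algorithm and back-substitute:
289 = 24·12 + 1
12 = 12·1 + 0
gcd(12, 289) = 1, so the inverse exists.
Bézout: 1 = 1·289 − 24·12.
So 12⁻¹ ≡ −24 ≡ 265 (mod 289).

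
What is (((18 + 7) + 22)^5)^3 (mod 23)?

1

18 + 7 = 25 ≡ 2 (mod 23)
2 + 22 = 24 ≡ 1 (mod 23)
(1)^5 ≡ 1 (mod 23)
(1)^3 ≡ 1 (mod 23)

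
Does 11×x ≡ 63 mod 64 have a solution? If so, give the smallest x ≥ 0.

gcd(11, 64) = 1, so a unique solution mod 64 exists.
11⁻¹ ≡ 35 (mod 64).
x ≡ 35×63 ≡ 29 (mod 64).

29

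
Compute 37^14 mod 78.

By square-and-multiply:
14 in binary is 1110, i.e. 14 = 8 + 4 + 2.
37^1 ≡ 37 (mod 78)
37^2 ≡ 37^2 = 1369 ≡ 43 (mod 78)
37^4 ≡ 43^2 = 1849 ≡ 55 (mod 78)
37^8 ≡ 55^2 = 3025 ≡ 61 (mod 78)
37^14 = 37^8 · 37^4 · 37^2 ≡ 61 · 55 · 43 (mod 78).
Accumulate the product:
61 · 55 = 3355 ≡ 1
1 · 43 = 43

43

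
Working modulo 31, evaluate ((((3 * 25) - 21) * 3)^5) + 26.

3 * 25 = 75 ≡ 13 (mod 31)
13 - 21 = -8 ≡ 23 (mod 31)
23 * 3 = 69 ≡ 7 (mod 31)
(7)^5 ≡ 5 (mod 31)
5 + 26 = 31 ≡ 0 (mod 31)

0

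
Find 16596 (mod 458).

108

16596 = 36*458 + 108, so 16596 ≡ 108 (mod 458).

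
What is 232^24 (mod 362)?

316

Using repeated squaring:
232^1 ≡ 232 (mod 362)
232^2 ≡ 232^2 = 53824 ≡ 248 (mod 362)
232^4 ≡ 248^2 = 61504 ≡ 326 (mod 362)
232^8 ≡ 326^2 = 106276 ≡ 210 (mod 362)
232^16 ≡ 210^2 = 44100 ≡ 298 (mod 362)
232^24 = 232^16 × 232^8 ≡ 298 × 210 (mod 362).
298 × 210 = 62580 ≡ 316 (mod 362).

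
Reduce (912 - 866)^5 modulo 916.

912 - 866 = 46
(46)^5 ≡ 376 (mod 916)

376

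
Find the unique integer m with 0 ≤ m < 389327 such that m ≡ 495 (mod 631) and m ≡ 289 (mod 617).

269301

631⁻¹ mod 617: 631*573 ≡ 1 (mod 617), so 631⁻¹ ≡ 573.
m = 495 + 631*((289 − 495)*573 mod 617) = 495 + 631*426 = 269301.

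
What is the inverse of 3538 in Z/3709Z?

By the extended Euclidean algorithm:
3709 = 1×3538 + 171
3538 = 20×171 + 118
171 = 1×118 + 53
118 = 2×53 + 12
53 = 4×12 + 5
12 = 2×5 + 2
5 = 2×2 + 1
2 = 2×1 + 0
gcd(3538, 3709) = 1, so the inverse exists.
Bézout: 1 = 1469×3709 − 1540×3538.
So 3538⁻¹ ≡ −1540 ≡ 2169 (mod 3709).

2169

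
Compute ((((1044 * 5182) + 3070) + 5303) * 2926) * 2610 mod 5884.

1044 * 5182 = 5410008 ≡ 2612 (mod 5884)
2612 + 3070 = 5682
5682 + 5303 = 10985 ≡ 5101 (mod 5884)
5101 * 2926 = 14925526 ≡ 3702 (mod 5884)
3702 * 2610 = 9662220 ≡ 692 (mod 5884)

692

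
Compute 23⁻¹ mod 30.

17

Apply the Euclidean algorithm and back-substitute:
30 = 1·23 + 7
23 = 3·7 + 2
7 = 3·2 + 1
2 = 2·1 + 0
gcd(23, 30) = 1, so the inverse exists.
Back-substitute for 1:
1 = 1·7 − 3·2
  = −3·23 + 10·7
  = 10·30 − 13·23
So 23⁻¹ ≡ −13 ≡ 17 (mod 30).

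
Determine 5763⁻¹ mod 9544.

Apply the Euclidean algorithm and back-substitute:
9544 = 1×5763 + 3781
5763 = 1×3781 + 1982
3781 = 1×1982 + 1799
1982 = 1×1799 + 183
1799 = 9×183 + 152
183 = 1×152 + 31
152 = 4×31 + 28
31 = 1×28 + 3
28 = 9×3 + 1
3 = 3×1 + 0
gcd(5763, 9544) = 1, so the inverse exists.
Bézout: 1 = 1858×9544 − 3077×5763.
So 5763⁻¹ ≡ −3077 ≡ 6467 (mod 9544).

6467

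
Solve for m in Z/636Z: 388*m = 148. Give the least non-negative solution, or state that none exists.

gcd(388, 636) = 4, and 4 | 148, so solutions exist.
Divide through by 4: 97*m ≡ 37 mod 159.
97⁻¹ ≡ 100 (mod 159).
m ≡ 100*37 ≡ 43 (mod 159).
The smallest non-negative solution is m = 43.

43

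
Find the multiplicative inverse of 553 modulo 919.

Run the extended Euclidean algorithm:
919 = 1·553 + 366
553 = 1·366 + 187
366 = 1·187 + 179
187 = 1·179 + 8
179 = 22·8 + 3
8 = 2·3 + 2
3 = 1·2 + 1
2 = 2·1 + 0
gcd(553, 919) = 1, so the inverse exists.
Bézout: 1 = 207·919 − 344·553.
So 553⁻¹ ≡ −344 ≡ 575 (mod 919).

575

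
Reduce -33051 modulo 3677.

42

-33051 = -9·3677 + 42, so -33051 ≡ 42 (mod 3677).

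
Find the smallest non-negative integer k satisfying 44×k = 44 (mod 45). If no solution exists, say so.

gcd(44, 45) = 1, so a unique solution mod 45 exists.
44⁻¹ ≡ 44 (mod 45).
k ≡ 44×44 ≡ 1 (mod 45).

1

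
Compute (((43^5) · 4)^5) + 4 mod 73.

17

(43)^5 ≡ 21 (mod 73)
21 · 4 = 84 ≡ 11 (mod 73)
(11)^5 ≡ 13 (mod 73)
13 + 4 = 17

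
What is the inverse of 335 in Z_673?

448

673 = 2·335 + 3
335 = 111·3 + 2
3 = 1·2 + 1
2 = 2·1 + 0
gcd(335, 673) = 1, so the inverse exists.
Back-substitute for 1:
1 = 1·3 − 1·2
  = −1·335 + 112·3
  = 112·673 − 225·335
So 335⁻¹ ≡ −225 ≡ 448 (mod 673).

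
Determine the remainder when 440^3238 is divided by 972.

640

By square-and-multiply:
3238 in binary is 110010100110, i.e. 3238 = 2048 + 1024 + 128 + 32 + 4 + 2.
440^1 ≡ 440 (mod 972)
440^2 ≡ 440^2 = 193600 ≡ 172 (mod 972)
440^4 ≡ 172^2 = 29584 ≡ 424 (mod 972)
440^8 ≡ 424^2 = 179776 ≡ 928 (mod 972)
440^16 ≡ 928^2 = 861184 ≡ 964 (mod 972)
440^32 ≡ 964^2 = 929296 ≡ 64 (mod 972)
440^64 ≡ 64^2 = 4096 ≡ 208 (mod 972)
440^128 ≡ 208^2 = 43264 ≡ 496 (mod 972)
440^256 ≡ 496^2 = 246016 ≡ 100 (mod 972)
440^512 ≡ 100^2 = 10000 ≡ 280 (mod 972)
440^1024 ≡ 280^2 = 78400 ≡ 640 (mod 972)
440^2048 ≡ 640^2 = 409600 ≡ 388 (mod 972)
440^3238 = 440^2048 · 440^1024 · 440^128 · 440^32 · 440^4 · 440^2 ≡ 388 · 640 · 496 · 64 · 424 · 172 (mod 972).
Accumulate the product:
388 · 640 = 248320 ≡ 460
460 · 496 = 228160 ≡ 712
712 · 64 = 45568 ≡ 856
856 · 424 = 362944 ≡ 388
388 · 172 = 66736 ≡ 640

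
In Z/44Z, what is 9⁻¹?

5

Run the extended Euclidean algorithm:
44 = 4×9 + 8
9 = 1×8 + 1
8 = 8×1 + 0
gcd(9, 44) = 1, so the inverse exists.
Bézout: 1 = −1×44 + 5×9.
So 9⁻¹ ≡ 5 (mod 44).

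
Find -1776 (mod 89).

4

-1776 = -20·89 + 4, so -1776 ≡ 4 (mod 89).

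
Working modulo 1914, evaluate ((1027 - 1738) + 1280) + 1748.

1027 - 1738 = -711 ≡ 1203 (mod 1914)
1203 + 1280 = 2483 ≡ 569 (mod 1914)
569 + 1748 = 2317 ≡ 403 (mod 1914)

403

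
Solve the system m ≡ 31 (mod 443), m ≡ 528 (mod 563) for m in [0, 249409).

443⁻¹ mod 563: 443×502 ≡ 1 (mod 563), so 443⁻¹ ≡ 502.
m = 31 + 443×((528 − 31)×502 mod 563) = 31 + 443×85 = 37686.
Check: 37686 mod 443 = 31, 37686 mod 563 = 528. ✓

37686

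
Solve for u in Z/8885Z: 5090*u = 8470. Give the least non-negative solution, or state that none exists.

gcd(5090, 8885) = 5, and 5 | 8470, so solutions exist.
Divide through by 5: 1018*u = 1694 (mod 1777).
1018⁻¹ ≡ 494 (mod 1777).
u ≡ 494*1694 ≡ 1646 (mod 1777).
The smallest non-negative solution is u = 1646.

1646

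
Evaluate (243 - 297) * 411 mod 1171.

243 - 297 = -54 ≡ 1117 (mod 1171)
1117 * 411 = 459087 ≡ 55 (mod 1171)

55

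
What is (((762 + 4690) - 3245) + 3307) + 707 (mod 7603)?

6221

762 + 4690 = 5452
5452 - 3245 = 2207
2207 + 3307 = 5514
5514 + 707 = 6221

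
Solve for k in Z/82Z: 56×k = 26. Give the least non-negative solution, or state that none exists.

40

gcd(56, 82) = 2, and 2 | 26, so solutions exist.
Divide through by 2: 28×k ≡ 13 (mod 41).
28⁻¹ ≡ 22 (mod 41).
k ≡ 22×13 ≡ 40 (mod 41).
The smallest non-negative solution is k = 40.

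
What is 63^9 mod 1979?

169

9 in binary is 1001, i.e. 9 = 8 + 1.
63^1 ≡ 63 (mod 1979)
63^2 ≡ 63^2 = 3969 ≡ 11 (mod 1979)
63^4 ≡ 11^2 = 121 (mod 1979)
63^8 ≡ 121^2 = 14641 ≡ 788 (mod 1979)
63^9 = 63^8 × 63^1 ≡ 788 × 63 (mod 1979).
788 × 63 = 49644 ≡ 169 (mod 1979).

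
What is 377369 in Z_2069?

811

377369 = 182·2069 + 811, so 377369 ≡ 811 (mod 2069).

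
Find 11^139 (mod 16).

3

By square-and-multiply:
139 in binary is 10001011, i.e. 139 = 128 + 8 + 2 + 1.
11^1 ≡ 11 (mod 16)
11^2 ≡ 11^2 = 121 ≡ 9 (mod 16)
11^4 ≡ 9^2 = 81 ≡ 1 (mod 16)
11^8 ≡ 1^2 = 1 (mod 16)
11^16 ≡ 1^2 = 1 (mod 16)
11^32 ≡ 1^2 = 1 (mod 16)
11^64 ≡ 1^2 = 1 (mod 16)
11^128 ≡ 1^2 = 1 (mod 16)
11^139 = 11^128 * 11^8 * 11^2 * 11^1 ≡ 1 * 1 * 9 * 11 (mod 16).
Accumulate the product:
1 * 1 = 1
1 * 9 = 9
9 * 11 = 99 ≡ 3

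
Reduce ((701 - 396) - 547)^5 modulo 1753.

701 - 396 = 305
305 - 547 = -242 ≡ 1511 (mod 1753)
(1511)^5 ≡ 1525 (mod 1753)

1525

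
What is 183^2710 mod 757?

574

2710 in binary is 101010010110, i.e. 2710 = 2048 + 512 + 128 + 16 + 4 + 2.
183^1 ≡ 183 (mod 757)
183^2 ≡ 183^2 = 33489 ≡ 181 (mod 757)
183^4 ≡ 181^2 = 32761 ≡ 210 (mod 757)
183^8 ≡ 210^2 = 44100 ≡ 194 (mod 757)
183^16 ≡ 194^2 = 37636 ≡ 543 (mod 757)
183^32 ≡ 543^2 = 294849 ≡ 376 (mod 757)
183^64 ≡ 376^2 = 141376 ≡ 574 (mod 757)
183^128 ≡ 574^2 = 329476 ≡ 181 (mod 757)
183^256 ≡ 181^2 = 32761 ≡ 210 (mod 757)
183^512 ≡ 210^2 = 44100 ≡ 194 (mod 757)
183^1024 ≡ 194^2 = 37636 ≡ 543 (mod 757)
183^2048 ≡ 543^2 = 294849 ≡ 376 (mod 757)
183^2710 = 183^2048 × 183^512 × 183^128 × 183^16 × 183^4 × 183^2 ≡ 376 × 194 × 181 × 543 × 210 × 181 (mod 757).
Accumulate the product:
376 × 194 = 72944 ≡ 272
272 × 181 = 49232 ≡ 27
27 × 543 = 14661 ≡ 278
278 × 210 = 58380 ≡ 91
91 × 181 = 16471 ≡ 574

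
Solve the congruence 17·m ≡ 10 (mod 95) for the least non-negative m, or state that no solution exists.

gcd(17, 95) = 1, so a unique solution mod 95 exists.
17⁻¹ ≡ 28 (mod 95).
m ≡ 28·10 ≡ 90 (mod 95).

90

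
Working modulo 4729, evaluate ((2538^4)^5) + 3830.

4141

(2538)^4 ≡ 189 (mod 4729)
(189)^5 ≡ 311 (mod 4729)
311 + 3830 = 4141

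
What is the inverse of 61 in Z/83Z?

49

83 = 1×61 + 22
61 = 2×22 + 17
22 = 1×17 + 5
17 = 3×5 + 2
5 = 2×2 + 1
2 = 2×1 + 0
gcd(61, 83) = 1, so the inverse exists.
Bézout: 1 = 25×83 − 34×61.
So 61⁻¹ ≡ −34 ≡ 49 (mod 83).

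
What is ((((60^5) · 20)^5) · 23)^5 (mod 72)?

0

(60)^5 ≡ 0 (mod 72)
0 · 20 = 0
(0)^5 ≡ 0 (mod 72)
0 · 23 = 0
(0)^5 ≡ 0 (mod 72)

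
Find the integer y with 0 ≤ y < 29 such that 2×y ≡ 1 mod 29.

15

Apply the Euclidean algorithm and back-substitute:
29 = 14·2 + 1
2 = 2·1 + 0
gcd(2, 29) = 1, so the inverse exists.
Bézout: 1 = 1·29 − 14·2.
So 2⁻¹ ≡ −14 ≡ 15 (mod 29).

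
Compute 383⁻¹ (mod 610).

Apply the Euclidean algorithm and back-substitute:
610 = 1*383 + 227
383 = 1*227 + 156
227 = 1*156 + 71
156 = 2*71 + 14
71 = 5*14 + 1
14 = 14*1 + 0
gcd(383, 610) = 1, so the inverse exists.
Back-substitute for 1:
1 = 1*71 − 5*14
  = −5*156 + 11*71
  = 11*227 − 16*156
  = −16*383 + 27*227
  = 27*610 − 43*383
So 383⁻¹ ≡ −43 ≡ 567 (mod 610).

567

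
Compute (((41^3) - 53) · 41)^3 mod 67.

8

(41)^3 ≡ 45 (mod 67)
45 - 53 = -8 ≡ 59 (mod 67)
59 · 41 = 2419 ≡ 7 (mod 67)
(7)^3 ≡ 8 (mod 67)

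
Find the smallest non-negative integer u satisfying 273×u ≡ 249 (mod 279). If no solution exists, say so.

5

gcd(273, 279) = 3, and 3 | 249, so solutions exist.
Divide through by 3: 91×u ≡ 83 (mod 93).
91⁻¹ ≡ 46 (mod 93).
u ≡ 46×83 ≡ 5 (mod 93).
The smallest non-negative solution is u = 5.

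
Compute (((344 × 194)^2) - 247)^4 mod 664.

313

344 × 194 = 66736 ≡ 336 (mod 664)
(336)^2 ≡ 16 (mod 664)
16 - 247 = -231 ≡ 433 (mod 664)
(433)^4 ≡ 313 (mod 664)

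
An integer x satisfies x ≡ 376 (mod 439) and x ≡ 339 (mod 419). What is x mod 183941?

439⁻¹ mod 419: 439*21 ≡ 1 (mod 419), so 439⁻¹ ≡ 21.
x = 376 + 439*((339 − 376)*21 mod 419) = 376 + 439*61 = 27155.

27155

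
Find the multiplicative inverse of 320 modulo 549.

By the extended Euclidean algorithm:
549 = 1*320 + 229
320 = 1*229 + 91
229 = 2*91 + 47
91 = 1*47 + 44
47 = 1*44 + 3
44 = 14*3 + 2
3 = 1*2 + 1
2 = 2*1 + 0
gcd(320, 549) = 1, so the inverse exists.
Back-substitute for 1:
1 = 1*3 − 1*2
  = −1*44 + 15*3
  = 15*47 − 16*44
  = −16*91 + 31*47
  = 31*229 − 78*91
  = −78*320 + 109*229
  = 109*549 − 187*320
So 320⁻¹ ≡ −187 ≡ 362 (mod 549).

362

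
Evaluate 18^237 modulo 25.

Compute successive squares:
18^1 ≡ 18 (mod 25)
18^2 ≡ 18^2 = 324 ≡ 24 (mod 25)
18^4 ≡ 24^2 = 576 ≡ 1 (mod 25)
18^8 ≡ 1^2 = 1 (mod 25)
18^16 ≡ 1^2 = 1 (mod 25)
18^32 ≡ 1^2 = 1 (mod 25)
18^64 ≡ 1^2 = 1 (mod 25)
18^128 ≡ 1^2 = 1 (mod 25)
18^237 = 18^128 · 18^64 · 18^32 · 18^8 · 18^4 · 18^1 ≡ 1 · 1 · 1 · 1 · 1 · 18 (mod 25).
Accumulate the product:
1 · 1 = 1
1 · 1 = 1
1 · 1 = 1
1 · 1 = 1
1 · 18 = 18

18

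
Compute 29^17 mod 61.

Compute successive squares:
17 in binary is 10001, i.e. 17 = 16 + 1.
29^1 ≡ 29 (mod 61)
29^2 ≡ 29^2 = 841 ≡ 48 (mod 61)
29^4 ≡ 48^2 = 2304 ≡ 47 (mod 61)
29^8 ≡ 47^2 = 2209 ≡ 13 (mod 61)
29^16 ≡ 13^2 = 169 ≡ 47 (mod 61)
29^17 = 29^16 · 29^1 ≡ 47 · 29 (mod 61).
47 · 29 = 1363 ≡ 21 (mod 61).

21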